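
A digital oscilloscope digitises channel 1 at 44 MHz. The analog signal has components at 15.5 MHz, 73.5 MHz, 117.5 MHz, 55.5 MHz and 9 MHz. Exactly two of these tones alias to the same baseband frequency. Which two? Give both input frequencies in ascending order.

fs/2 = 22 MHz.
15.5 MHz ≤ fs/2 = 22 MHz, passes unchanged.
73.5 MHz mod fs = 29.5 MHz.
29.5 MHz > fs/2 = 22 MHz, folds to fs − 29.5 MHz = 14.5 MHz.
117.5 MHz mod fs = 29.5 MHz.
29.5 MHz > fs/2 = 22 MHz, folds to fs − 29.5 MHz = 14.5 MHz.
55.5 MHz mod fs = 11.5 MHz.
11.5 MHz ≤ fs/2 = 22 MHz, appears at 11.5 MHz.
9 MHz ≤ fs/2 = 22 MHz, passes unchanged.
73.5 MHz and 117.5 MHz both map to 14.5 MHz.

73.5 MHz, 117.5 MHz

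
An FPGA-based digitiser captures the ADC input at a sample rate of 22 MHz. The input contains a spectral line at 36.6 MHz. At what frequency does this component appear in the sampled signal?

7.4 MHz

36.6 MHz mod fs = 14.6 MHz.
14.6 MHz > fs/2 = 11 MHz, folds to fs − 14.6 MHz = 7.4 MHz.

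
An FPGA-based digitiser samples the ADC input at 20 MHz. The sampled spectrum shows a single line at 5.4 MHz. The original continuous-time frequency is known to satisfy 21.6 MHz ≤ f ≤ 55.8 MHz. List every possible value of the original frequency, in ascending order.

Frequencies that alias to 5.4 MHz are k·fs ± 5.4 MHz for integer k ≥ 0.
k=0: 5.4 MHz.
k=1: 14.6 MHz, 25.4 MHz.
k=2: 34.6 MHz, 45.4 MHz.
k=3: 54.6 MHz, 65.4 MHz.
k=4: 74.6 MHz, 85.4 MHz.
Within [21.6 MHz, 55.8 MHz]: 25.4 MHz, 34.6 MHz, 45.4 MHz, 54.6 MHz.

25.4 MHz, 34.6 MHz, 45.4 MHz, 54.6 MHz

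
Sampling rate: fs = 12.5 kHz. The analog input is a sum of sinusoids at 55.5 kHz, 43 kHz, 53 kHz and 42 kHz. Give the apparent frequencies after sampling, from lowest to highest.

fs/2 = 6.25 kHz.
55.5 kHz mod fs = 5.5 kHz.
5.5 kHz ≤ fs/2 = 6.25 kHz, appears at 5.5 kHz.
43 kHz mod fs = 5.5 kHz.
5.5 kHz ≤ fs/2 = 6.25 kHz, appears at 5.5 kHz.
53 kHz mod fs = 3 kHz.
3 kHz ≤ fs/2 = 6.25 kHz, appears at 3 kHz.
42 kHz mod fs = 4.5 kHz.
4.5 kHz ≤ fs/2 = 6.25 kHz, appears at 4.5 kHz.
Distinct values: {3 kHz, 4.5 kHz, 5.5 kHz}.

3 kHz, 4.5 kHz, 5.5 kHz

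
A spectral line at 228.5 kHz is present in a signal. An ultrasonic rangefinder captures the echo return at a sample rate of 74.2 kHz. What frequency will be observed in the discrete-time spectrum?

5.9 kHz

228.5 kHz mod fs = 5.9 kHz.
5.9 kHz ≤ fs/2 = 37.1 kHz, appears at 5.9 kHz.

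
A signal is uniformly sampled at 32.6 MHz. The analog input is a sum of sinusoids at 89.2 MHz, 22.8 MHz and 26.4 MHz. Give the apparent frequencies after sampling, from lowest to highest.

6.2 MHz, 8.6 MHz, 9.8 MHz

fs/2 = 16.3 MHz.
89.2 MHz mod fs = 24 MHz.
24 MHz > fs/2 = 16.3 MHz, folds to fs − 24 MHz = 8.6 MHz.
22.8 MHz > fs/2 = 16.3 MHz, folds to fs − 22.8 MHz = 9.8 MHz.
26.4 MHz > fs/2 = 16.3 MHz, folds to fs − 26.4 MHz = 6.2 MHz.
Distinct values: {6.2 MHz, 8.6 MHz, 9.8 MHz}.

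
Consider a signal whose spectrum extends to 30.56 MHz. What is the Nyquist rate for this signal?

Nyquist rate = 2 × 30.56 MHz = 61.12 MHz.

61.12 MHz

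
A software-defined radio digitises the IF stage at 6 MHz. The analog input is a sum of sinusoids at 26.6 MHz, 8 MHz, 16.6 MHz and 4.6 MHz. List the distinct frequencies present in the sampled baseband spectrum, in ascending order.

1.4 MHz, 2 MHz, 2.6 MHz

fs/2 = 3 MHz.
26.6 MHz mod fs = 2.6 MHz.
2.6 MHz ≤ fs/2 = 3 MHz, appears at 2.6 MHz.
8 MHz mod fs = 2 MHz.
2 MHz ≤ fs/2 = 3 MHz, appears at 2 MHz.
16.6 MHz mod fs = 4.6 MHz.
4.6 MHz > fs/2 = 3 MHz, folds to fs − 4.6 MHz = 1.4 MHz.
4.6 MHz > fs/2 = 3 MHz, folds to fs − 4.6 MHz = 1.4 MHz.
Distinct values: {1.4 MHz, 2 MHz, 2.6 MHz}.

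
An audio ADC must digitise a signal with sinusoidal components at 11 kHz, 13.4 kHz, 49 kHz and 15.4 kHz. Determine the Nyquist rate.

98 kHz

Highest-frequency component: 49 kHz.
Nyquist rate = 2 × 49 kHz = 98 kHz.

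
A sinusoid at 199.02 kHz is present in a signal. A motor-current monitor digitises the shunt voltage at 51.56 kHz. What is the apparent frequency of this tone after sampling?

199.02 kHz mod fs = 44.34 kHz.
44.34 kHz > fs/2 = 25.78 kHz, folds to fs − 44.34 kHz = 7.22 kHz.

7.22 kHz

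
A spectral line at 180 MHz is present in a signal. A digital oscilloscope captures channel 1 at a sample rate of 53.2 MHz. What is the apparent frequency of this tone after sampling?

180 MHz mod fs = 20.4 MHz.
20.4 MHz ≤ fs/2 = 26.6 MHz, appears at 20.4 MHz.

20.4 MHz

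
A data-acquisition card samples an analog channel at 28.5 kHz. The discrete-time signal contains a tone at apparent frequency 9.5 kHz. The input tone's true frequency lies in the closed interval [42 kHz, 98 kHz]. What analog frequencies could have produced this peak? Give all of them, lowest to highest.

47.5 kHz, 66.5 kHz, 76 kHz, 95 kHz

Frequencies that alias to 9.5 kHz are k·fs ± 9.5 kHz for integer k ≥ 0.
k=0: 9.5 kHz.
k=1: 19 kHz, 38 kHz.
k=2: 47.5 kHz, 66.5 kHz.
k=3: 76 kHz, 95 kHz.
k=4: 104.5 kHz, 123.5 kHz.
Within [42 kHz, 98 kHz]: 47.5 kHz, 66.5 kHz, 76 kHz, 95 kHz.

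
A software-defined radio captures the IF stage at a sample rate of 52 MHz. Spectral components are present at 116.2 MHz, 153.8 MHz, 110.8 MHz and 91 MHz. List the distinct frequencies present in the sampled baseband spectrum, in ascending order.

2.2 MHz, 6.8 MHz, 12.2 MHz, 13 MHz

fs/2 = 26 MHz.
116.2 MHz mod fs = 12.2 MHz.
12.2 MHz ≤ fs/2 = 26 MHz, appears at 12.2 MHz.
153.8 MHz mod fs = 49.8 MHz.
49.8 MHz > fs/2 = 26 MHz, folds to fs − 49.8 MHz = 2.2 MHz.
110.8 MHz mod fs = 6.8 MHz.
6.8 MHz ≤ fs/2 = 26 MHz, appears at 6.8 MHz.
91 MHz mod fs = 39 MHz.
39 MHz > fs/2 = 26 MHz, folds to fs − 39 MHz = 13 MHz.
Distinct values: {2.2 MHz, 6.8 MHz, 12.2 MHz, 13 MHz}.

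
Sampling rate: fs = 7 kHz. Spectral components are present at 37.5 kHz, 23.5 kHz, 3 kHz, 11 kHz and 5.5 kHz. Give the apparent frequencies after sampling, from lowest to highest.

fs/2 = 3.5 kHz.
37.5 kHz mod fs = 2.5 kHz.
2.5 kHz ≤ fs/2 = 3.5 kHz, appears at 2.5 kHz.
23.5 kHz mod fs = 2.5 kHz.
2.5 kHz ≤ fs/2 = 3.5 kHz, appears at 2.5 kHz.
3 kHz ≤ fs/2 = 3.5 kHz, passes unchanged.
11 kHz mod fs = 4 kHz.
4 kHz > fs/2 = 3.5 kHz, folds to fs − 4 kHz = 3 kHz.
5.5 kHz > fs/2 = 3.5 kHz, folds to fs − 5.5 kHz = 1.5 kHz.
Distinct values: {1.5 kHz, 2.5 kHz, 3 kHz}.

1.5 kHz, 2.5 kHz, 3 kHz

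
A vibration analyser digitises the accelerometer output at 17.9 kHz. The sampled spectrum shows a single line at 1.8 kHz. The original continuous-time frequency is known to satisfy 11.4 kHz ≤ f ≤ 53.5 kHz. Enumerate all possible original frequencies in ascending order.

16.1 kHz, 19.7 kHz, 34 kHz, 37.6 kHz, 51.9 kHz

Frequencies that alias to 1.8 kHz are k·fs ± 1.8 kHz for integer k ≥ 0.
k=0: 1.8 kHz.
k=1: 16.1 kHz, 19.7 kHz.
k=2: 34 kHz, 37.6 kHz.
k=3: 51.9 kHz, 55.5 kHz.
k=4: 69.8 kHz, 73.4 kHz.
Within [11.4 kHz, 53.5 kHz]: 16.1 kHz, 19.7 kHz, 34 kHz, 37.6 kHz, 51.9 kHz.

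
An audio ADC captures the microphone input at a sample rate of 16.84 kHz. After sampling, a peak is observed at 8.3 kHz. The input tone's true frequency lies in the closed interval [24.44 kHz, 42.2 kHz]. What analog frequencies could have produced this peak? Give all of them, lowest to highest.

25.14 kHz, 25.38 kHz, 41.98 kHz

Frequencies that alias to 8.3 kHz are k·fs ± 8.3 kHz for integer k ≥ 0.
k=0: 8.3 kHz.
k=1: 8.54 kHz, 25.14 kHz.
k=2: 25.38 kHz, 41.98 kHz.
k=3: 42.22 kHz, 58.82 kHz.
Within [24.44 kHz, 42.2 kHz]: 25.14 kHz, 25.38 kHz, 41.98 kHz.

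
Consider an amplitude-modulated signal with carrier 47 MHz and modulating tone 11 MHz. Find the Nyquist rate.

116 MHz

AM sidebands sit at fc ± fm = 36 MHz and 58 MHz.
Highest-frequency component: 58 MHz.
Nyquist rate = 2 × 58 MHz = 116 MHz.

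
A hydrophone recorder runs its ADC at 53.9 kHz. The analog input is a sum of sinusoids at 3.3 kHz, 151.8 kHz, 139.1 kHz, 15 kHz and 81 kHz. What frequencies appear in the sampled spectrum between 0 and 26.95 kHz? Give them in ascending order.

3.3 kHz, 9.9 kHz, 15 kHz, 22.6 kHz, 26.8 kHz

fs/2 = 26.95 kHz.
3.3 kHz ≤ fs/2 = 26.95 kHz, passes unchanged.
151.8 kHz mod fs = 44 kHz.
44 kHz > fs/2 = 26.95 kHz, folds to fs − 44 kHz = 9.9 kHz.
139.1 kHz mod fs = 31.3 kHz.
31.3 kHz > fs/2 = 26.95 kHz, folds to fs − 31.3 kHz = 22.6 kHz.
15 kHz ≤ fs/2 = 26.95 kHz, passes unchanged.
81 kHz mod fs = 27.1 kHz.
27.1 kHz > fs/2 = 26.95 kHz, folds to fs − 27.1 kHz = 26.8 kHz.
Distinct values: {3.3 kHz, 9.9 kHz, 15 kHz, 22.6 kHz, 26.8 kHz}.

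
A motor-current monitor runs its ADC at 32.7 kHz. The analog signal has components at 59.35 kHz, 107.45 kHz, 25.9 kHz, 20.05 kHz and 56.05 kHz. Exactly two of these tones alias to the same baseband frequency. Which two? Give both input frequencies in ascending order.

56.05 kHz, 107.45 kHz

fs/2 = 16.35 kHz.
59.35 kHz mod fs = 26.65 kHz.
26.65 kHz > fs/2 = 16.35 kHz, folds to fs − 26.65 kHz = 6.05 kHz.
107.45 kHz mod fs = 9.35 kHz.
9.35 kHz ≤ fs/2 = 16.35 kHz, appears at 9.35 kHz.
25.9 kHz > fs/2 = 16.35 kHz, folds to fs − 25.9 kHz = 6.8 kHz.
20.05 kHz > fs/2 = 16.35 kHz, folds to fs − 20.05 kHz = 12.65 kHz.
56.05 kHz mod fs = 23.35 kHz.
23.35 kHz > fs/2 = 16.35 kHz, folds to fs − 23.35 kHz = 9.35 kHz.
56.05 kHz and 107.45 kHz both map to 9.35 kHz.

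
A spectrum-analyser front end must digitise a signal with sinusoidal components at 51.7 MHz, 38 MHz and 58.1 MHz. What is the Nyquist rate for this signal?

116.2 MHz

Highest-frequency component: 58.1 MHz.
Nyquist rate = 2 × 58.1 MHz = 116.2 MHz.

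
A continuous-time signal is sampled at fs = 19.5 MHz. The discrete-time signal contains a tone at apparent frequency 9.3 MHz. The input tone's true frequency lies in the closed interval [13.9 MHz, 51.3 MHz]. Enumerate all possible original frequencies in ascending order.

Frequencies that alias to 9.3 MHz are k·fs ± 9.3 MHz for integer k ≥ 0.
k=0: 9.3 MHz.
k=1: 10.2 MHz, 28.8 MHz.
k=2: 29.7 MHz, 48.3 MHz.
k=3: 49.2 MHz, 67.8 MHz.
k=4: 68.7 MHz, 87.3 MHz.
Within [13.9 MHz, 51.3 MHz]: 28.8 MHz, 29.7 MHz, 48.3 MHz, 49.2 MHz.

28.8 MHz, 29.7 MHz, 48.3 MHz, 49.2 MHz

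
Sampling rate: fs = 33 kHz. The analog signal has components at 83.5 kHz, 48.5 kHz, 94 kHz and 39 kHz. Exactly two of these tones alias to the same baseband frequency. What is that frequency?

15.5 kHz

fs/2 = 16.5 kHz.
83.5 kHz mod fs = 17.5 kHz.
17.5 kHz > fs/2 = 16.5 kHz, folds to fs − 17.5 kHz = 15.5 kHz.
48.5 kHz mod fs = 15.5 kHz.
15.5 kHz ≤ fs/2 = 16.5 kHz, appears at 15.5 kHz.
94 kHz mod fs = 28 kHz.
28 kHz > fs/2 = 16.5 kHz, folds to fs − 28 kHz = 5 kHz.
39 kHz mod fs = 6 kHz.
6 kHz ≤ fs/2 = 16.5 kHz, appears at 6 kHz.
48.5 kHz and 83.5 kHz both map to 15.5 kHz.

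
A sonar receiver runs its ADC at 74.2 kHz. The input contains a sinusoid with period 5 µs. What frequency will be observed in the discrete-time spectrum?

22.6 kHz

T = 5 µs → f = 1/T = 200 kHz.
200 kHz mod fs = 51.6 kHz.
51.6 kHz > fs/2 = 37.1 kHz, folds to fs − 51.6 kHz = 22.6 kHz.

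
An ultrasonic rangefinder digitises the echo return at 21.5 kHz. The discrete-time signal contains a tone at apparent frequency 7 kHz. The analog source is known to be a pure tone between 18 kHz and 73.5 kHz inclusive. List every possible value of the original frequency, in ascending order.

Frequencies that alias to 7 kHz are k·fs ± 7 kHz for integer k ≥ 0.
k=0: 7 kHz.
k=1: 14.5 kHz, 28.5 kHz.
k=2: 36 kHz, 50 kHz.
k=3: 57.5 kHz, 71.5 kHz.
k=4: 79 kHz, 93 kHz.
Within [18 kHz, 73.5 kHz]: 28.5 kHz, 36 kHz, 50 kHz, 57.5 kHz, 71.5 kHz.

28.5 kHz, 36 kHz, 50 kHz, 57.5 kHz, 71.5 kHz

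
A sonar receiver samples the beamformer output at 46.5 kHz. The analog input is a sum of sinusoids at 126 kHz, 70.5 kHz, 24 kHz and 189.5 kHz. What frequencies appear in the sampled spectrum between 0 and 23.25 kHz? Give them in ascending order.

fs/2 = 23.25 kHz.
126 kHz mod fs = 33 kHz.
33 kHz > fs/2 = 23.25 kHz, folds to fs − 33 kHz = 13.5 kHz.
70.5 kHz mod fs = 24 kHz.
24 kHz > fs/2 = 23.25 kHz, folds to fs − 24 kHz = 22.5 kHz.
24 kHz > fs/2 = 23.25 kHz, folds to fs − 24 kHz = 22.5 kHz.
189.5 kHz mod fs = 3.5 kHz.
3.5 kHz ≤ fs/2 = 23.25 kHz, appears at 3.5 kHz.
Distinct values: {3.5 kHz, 13.5 kHz, 22.5 kHz}.

3.5 kHz, 13.5 kHz, 22.5 kHz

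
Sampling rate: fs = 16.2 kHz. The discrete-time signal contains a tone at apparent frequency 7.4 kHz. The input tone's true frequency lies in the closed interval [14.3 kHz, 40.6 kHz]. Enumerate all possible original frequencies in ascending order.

Frequencies that alias to 7.4 kHz are k·fs ± 7.4 kHz for integer k ≥ 0.
k=0: 7.4 kHz.
k=1: 8.8 kHz, 23.6 kHz.
k=2: 25 kHz, 39.8 kHz.
k=3: 41.2 kHz, 56 kHz.
Within [14.3 kHz, 40.6 kHz]: 23.6 kHz, 25 kHz, 39.8 kHz.

23.6 kHz, 25 kHz, 39.8 kHz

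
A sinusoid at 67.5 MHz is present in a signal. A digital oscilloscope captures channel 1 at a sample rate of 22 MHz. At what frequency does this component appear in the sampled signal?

1.5 MHz

67.5 MHz mod fs = 1.5 MHz.
1.5 MHz ≤ fs/2 = 11 MHz, appears at 1.5 MHz.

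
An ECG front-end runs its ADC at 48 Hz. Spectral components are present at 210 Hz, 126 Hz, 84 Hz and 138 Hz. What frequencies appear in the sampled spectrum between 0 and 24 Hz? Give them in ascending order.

6 Hz, 12 Hz, 18 Hz

fs/2 = 24 Hz.
210 Hz mod fs = 18 Hz.
18 Hz ≤ fs/2 = 24 Hz, appears at 18 Hz.
126 Hz mod fs = 30 Hz.
30 Hz > fs/2 = 24 Hz, folds to fs − 30 Hz = 18 Hz.
84 Hz mod fs = 36 Hz.
36 Hz > fs/2 = 24 Hz, folds to fs − 36 Hz = 12 Hz.
138 Hz mod fs = 42 Hz.
42 Hz > fs/2 = 24 Hz, folds to fs − 42 Hz = 6 Hz.
Distinct values: {6 Hz, 12 Hz, 18 Hz}.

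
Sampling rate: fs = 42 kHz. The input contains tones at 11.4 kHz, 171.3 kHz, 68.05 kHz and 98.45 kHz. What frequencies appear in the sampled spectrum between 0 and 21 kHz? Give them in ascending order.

fs/2 = 21 kHz.
11.4 kHz ≤ fs/2 = 21 kHz, passes unchanged.
171.3 kHz mod fs = 3.3 kHz.
3.3 kHz ≤ fs/2 = 21 kHz, appears at 3.3 kHz.
68.05 kHz mod fs = 26.05 kHz.
26.05 kHz > fs/2 = 21 kHz, folds to fs − 26.05 kHz = 15.95 kHz.
98.45 kHz mod fs = 14.45 kHz.
14.45 kHz ≤ fs/2 = 21 kHz, appears at 14.45 kHz.
Distinct values: {3.3 kHz, 11.4 kHz, 14.45 kHz, 15.95 kHz}.

3.3 kHz, 11.4 kHz, 14.45 kHz, 15.95 kHz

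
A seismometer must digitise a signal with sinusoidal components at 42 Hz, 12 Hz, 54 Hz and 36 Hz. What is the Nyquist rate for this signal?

108 Hz

Highest-frequency component: 54 Hz.
Nyquist rate = 2 × 54 Hz = 108 Hz.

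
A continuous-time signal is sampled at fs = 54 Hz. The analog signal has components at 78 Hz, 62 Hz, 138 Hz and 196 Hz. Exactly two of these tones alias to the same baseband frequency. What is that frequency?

24 Hz

fs/2 = 27 Hz.
78 Hz mod fs = 24 Hz.
24 Hz ≤ fs/2 = 27 Hz, appears at 24 Hz.
62 Hz mod fs = 8 Hz.
8 Hz ≤ fs/2 = 27 Hz, appears at 8 Hz.
138 Hz mod fs = 30 Hz.
30 Hz > fs/2 = 27 Hz, folds to fs − 30 Hz = 24 Hz.
196 Hz mod fs = 34 Hz.
34 Hz > fs/2 = 27 Hz, folds to fs − 34 Hz = 20 Hz.
78 Hz and 138 Hz both map to 24 Hz.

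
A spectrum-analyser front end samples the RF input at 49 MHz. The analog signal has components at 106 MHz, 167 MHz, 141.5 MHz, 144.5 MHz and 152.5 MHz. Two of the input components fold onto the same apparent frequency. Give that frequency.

fs/2 = 24.5 MHz.
106 MHz mod fs = 8 MHz.
8 MHz ≤ fs/2 = 24.5 MHz, appears at 8 MHz.
167 MHz mod fs = 20 MHz.
20 MHz ≤ fs/2 = 24.5 MHz, appears at 20 MHz.
141.5 MHz mod fs = 43.5 MHz.
43.5 MHz > fs/2 = 24.5 MHz, folds to fs − 43.5 MHz = 5.5 MHz.
144.5 MHz mod fs = 46.5 MHz.
46.5 MHz > fs/2 = 24.5 MHz, folds to fs − 46.5 MHz = 2.5 MHz.
152.5 MHz mod fs = 5.5 MHz.
5.5 MHz ≤ fs/2 = 24.5 MHz, appears at 5.5 MHz.
141.5 MHz and 152.5 MHz both map to 5.5 MHz.

5.5 MHz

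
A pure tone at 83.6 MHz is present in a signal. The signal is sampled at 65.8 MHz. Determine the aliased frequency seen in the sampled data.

17.8 MHz

83.6 MHz mod fs = 17.8 MHz.
17.8 MHz ≤ fs/2 = 32.9 MHz, appears at 17.8 MHz.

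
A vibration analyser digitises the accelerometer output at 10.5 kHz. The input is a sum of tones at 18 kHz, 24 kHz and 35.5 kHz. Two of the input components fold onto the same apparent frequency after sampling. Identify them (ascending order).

fs/2 = 5.25 kHz.
18 kHz mod fs = 7.5 kHz.
7.5 kHz > fs/2 = 5.25 kHz, folds to fs − 7.5 kHz = 3 kHz.
24 kHz mod fs = 3 kHz.
3 kHz ≤ fs/2 = 5.25 kHz, appears at 3 kHz.
35.5 kHz mod fs = 4 kHz.
4 kHz ≤ fs/2 = 5.25 kHz, appears at 4 kHz.
18 kHz and 24 kHz both map to 3 kHz.

18 kHz, 24 kHz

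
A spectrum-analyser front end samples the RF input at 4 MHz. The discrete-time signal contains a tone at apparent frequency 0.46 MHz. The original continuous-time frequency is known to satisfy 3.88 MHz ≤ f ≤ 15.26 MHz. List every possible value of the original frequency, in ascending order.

Frequencies that alias to 0.46 MHz are k·fs ± 0.46 MHz for integer k ≥ 0.
k=0: 0.46 MHz.
k=1: 3.54 MHz, 4.46 MHz.
k=2: 7.54 MHz, 8.46 MHz.
k=3: 11.54 MHz, 12.46 MHz.
k=4: 15.54 MHz, 16.46 MHz.
Within [3.88 MHz, 15.26 MHz]: 4.46 MHz, 7.54 MHz, 8.46 MHz, 11.54 MHz, 12.46 MHz.

4.46 MHz, 7.54 MHz, 8.46 MHz, 11.54 MHz, 12.46 MHz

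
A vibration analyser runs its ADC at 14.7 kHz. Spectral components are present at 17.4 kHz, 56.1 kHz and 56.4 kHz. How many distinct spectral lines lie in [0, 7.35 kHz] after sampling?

2

fs/2 = 7.35 kHz.
17.4 kHz mod fs = 2.7 kHz.
2.7 kHz ≤ fs/2 = 7.35 kHz, appears at 2.7 kHz.
56.1 kHz mod fs = 12 kHz.
12 kHz > fs/2 = 7.35 kHz, folds to fs − 12 kHz = 2.7 kHz.
56.4 kHz mod fs = 12.3 kHz.
12.3 kHz > fs/2 = 7.35 kHz, folds to fs − 12.3 kHz = 2.4 kHz.
Distinct values: {2.4 kHz, 2.7 kHz} → 2.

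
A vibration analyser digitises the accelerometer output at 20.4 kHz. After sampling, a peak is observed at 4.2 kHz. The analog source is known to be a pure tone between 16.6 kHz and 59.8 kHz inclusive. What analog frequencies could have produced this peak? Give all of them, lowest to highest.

Frequencies that alias to 4.2 kHz are k·fs ± 4.2 kHz for integer k ≥ 0.
k=0: 4.2 kHz.
k=1: 16.2 kHz, 24.6 kHz.
k=2: 36.6 kHz, 45 kHz.
k=3: 57 kHz, 65.4 kHz.
k=4: 77.4 kHz, 85.8 kHz.
Within [16.6 kHz, 59.8 kHz]: 24.6 kHz, 36.6 kHz, 45 kHz, 57 kHz.

24.6 kHz, 36.6 kHz, 45 kHz, 57 kHz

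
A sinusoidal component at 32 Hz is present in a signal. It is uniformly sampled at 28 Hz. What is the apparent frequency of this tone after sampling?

32 Hz mod fs = 4 Hz.
4 Hz ≤ fs/2 = 14 Hz, appears at 4 Hz.

4 Hz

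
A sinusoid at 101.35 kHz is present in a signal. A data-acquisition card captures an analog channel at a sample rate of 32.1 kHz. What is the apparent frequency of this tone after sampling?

5.05 kHz

101.35 kHz mod fs = 5.05 kHz.
5.05 kHz ≤ fs/2 = 16.05 kHz, appears at 5.05 kHz.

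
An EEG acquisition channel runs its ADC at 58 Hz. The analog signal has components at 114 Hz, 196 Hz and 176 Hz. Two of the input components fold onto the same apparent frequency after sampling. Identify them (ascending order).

fs/2 = 29 Hz.
114 Hz mod fs = 56 Hz.
56 Hz > fs/2 = 29 Hz, folds to fs − 56 Hz = 2 Hz.
196 Hz mod fs = 22 Hz.
22 Hz ≤ fs/2 = 29 Hz, appears at 22 Hz.
176 Hz mod fs = 2 Hz.
2 Hz ≤ fs/2 = 29 Hz, appears at 2 Hz.
114 Hz and 176 Hz both map to 2 Hz.

114 Hz, 176 Hz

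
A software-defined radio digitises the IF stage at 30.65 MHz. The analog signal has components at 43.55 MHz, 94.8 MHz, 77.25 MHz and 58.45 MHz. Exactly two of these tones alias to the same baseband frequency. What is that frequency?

fs/2 = 15.325 MHz.
43.55 MHz mod fs = 12.9 MHz.
12.9 MHz ≤ fs/2 = 15.325 MHz, appears at 12.9 MHz.
94.8 MHz mod fs = 2.85 MHz.
2.85 MHz ≤ fs/2 = 15.325 MHz, appears at 2.85 MHz.
77.25 MHz mod fs = 15.95 MHz.
15.95 MHz > fs/2 = 15.325 MHz, folds to fs − 15.95 MHz = 14.7 MHz.
58.45 MHz mod fs = 27.8 MHz.
27.8 MHz > fs/2 = 15.325 MHz, folds to fs − 27.8 MHz = 2.85 MHz.
58.45 MHz and 94.8 MHz both map to 2.85 MHz.

2.85 MHz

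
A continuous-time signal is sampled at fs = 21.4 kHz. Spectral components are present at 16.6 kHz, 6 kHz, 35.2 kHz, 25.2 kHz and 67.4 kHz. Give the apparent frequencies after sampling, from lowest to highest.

3.2 kHz, 3.8 kHz, 4.8 kHz, 6 kHz, 7.6 kHz

fs/2 = 10.7 kHz.
16.6 kHz > fs/2 = 10.7 kHz, folds to fs − 16.6 kHz = 4.8 kHz.
6 kHz ≤ fs/2 = 10.7 kHz, passes unchanged.
35.2 kHz mod fs = 13.8 kHz.
13.8 kHz > fs/2 = 10.7 kHz, folds to fs − 13.8 kHz = 7.6 kHz.
25.2 kHz mod fs = 3.8 kHz.
3.8 kHz ≤ fs/2 = 10.7 kHz, appears at 3.8 kHz.
67.4 kHz mod fs = 3.2 kHz.
3.2 kHz ≤ fs/2 = 10.7 kHz, appears at 3.2 kHz.
Distinct values: {3.2 kHz, 3.8 kHz, 4.8 kHz, 6 kHz, 7.6 kHz}.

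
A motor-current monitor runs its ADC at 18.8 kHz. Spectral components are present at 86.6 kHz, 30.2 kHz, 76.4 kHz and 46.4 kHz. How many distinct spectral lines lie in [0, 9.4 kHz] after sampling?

fs/2 = 9.4 kHz.
86.6 kHz mod fs = 11.4 kHz.
11.4 kHz > fs/2 = 9.4 kHz, folds to fs − 11.4 kHz = 7.4 kHz.
30.2 kHz mod fs = 11.4 kHz.
11.4 kHz > fs/2 = 9.4 kHz, folds to fs − 11.4 kHz = 7.4 kHz.
76.4 kHz mod fs = 1.2 kHz.
1.2 kHz ≤ fs/2 = 9.4 kHz, appears at 1.2 kHz.
46.4 kHz mod fs = 8.8 kHz.
8.8 kHz ≤ fs/2 = 9.4 kHz, appears at 8.8 kHz.
Distinct values: {1.2 kHz, 7.4 kHz, 8.8 kHz} → 3.

3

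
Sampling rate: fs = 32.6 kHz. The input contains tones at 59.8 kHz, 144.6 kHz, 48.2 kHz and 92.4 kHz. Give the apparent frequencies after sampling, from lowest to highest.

5.4 kHz, 14.2 kHz, 15.6 kHz

fs/2 = 16.3 kHz.
59.8 kHz mod fs = 27.2 kHz.
27.2 kHz > fs/2 = 16.3 kHz, folds to fs − 27.2 kHz = 5.4 kHz.
144.6 kHz mod fs = 14.2 kHz.
14.2 kHz ≤ fs/2 = 16.3 kHz, appears at 14.2 kHz.
48.2 kHz mod fs = 15.6 kHz.
15.6 kHz ≤ fs/2 = 16.3 kHz, appears at 15.6 kHz.
92.4 kHz mod fs = 27.2 kHz.
27.2 kHz > fs/2 = 16.3 kHz, folds to fs − 27.2 kHz = 5.4 kHz.
Distinct values: {5.4 kHz, 14.2 kHz, 15.6 kHz}.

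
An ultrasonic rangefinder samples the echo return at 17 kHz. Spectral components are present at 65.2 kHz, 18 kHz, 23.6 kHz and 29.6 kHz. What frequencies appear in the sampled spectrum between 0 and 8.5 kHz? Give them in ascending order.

fs/2 = 8.5 kHz.
65.2 kHz mod fs = 14.2 kHz.
14.2 kHz > fs/2 = 8.5 kHz, folds to fs − 14.2 kHz = 2.8 kHz.
18 kHz mod fs = 1 kHz.
1 kHz ≤ fs/2 = 8.5 kHz, appears at 1 kHz.
23.6 kHz mod fs = 6.6 kHz.
6.6 kHz ≤ fs/2 = 8.5 kHz, appears at 6.6 kHz.
29.6 kHz mod fs = 12.6 kHz.
12.6 kHz > fs/2 = 8.5 kHz, folds to fs − 12.6 kHz = 4.4 kHz.
Distinct values: {1 kHz, 2.8 kHz, 4.4 kHz, 6.6 kHz}.

1 kHz, 2.8 kHz, 4.4 kHz, 6.6 kHz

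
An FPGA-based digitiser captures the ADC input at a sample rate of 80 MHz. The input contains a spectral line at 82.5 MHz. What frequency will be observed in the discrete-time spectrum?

2.5 MHz

82.5 MHz mod fs = 2.5 MHz.
2.5 MHz ≤ fs/2 = 40 MHz, appears at 2.5 MHz.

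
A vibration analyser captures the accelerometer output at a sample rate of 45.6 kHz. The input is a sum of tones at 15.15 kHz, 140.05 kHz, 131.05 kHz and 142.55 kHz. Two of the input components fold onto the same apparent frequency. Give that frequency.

fs/2 = 22.8 kHz.
15.15 kHz ≤ fs/2 = 22.8 kHz, passes unchanged.
140.05 kHz mod fs = 3.25 kHz.
3.25 kHz ≤ fs/2 = 22.8 kHz, appears at 3.25 kHz.
131.05 kHz mod fs = 39.85 kHz.
39.85 kHz > fs/2 = 22.8 kHz, folds to fs − 39.85 kHz = 5.75 kHz.
142.55 kHz mod fs = 5.75 kHz.
5.75 kHz ≤ fs/2 = 22.8 kHz, appears at 5.75 kHz.
131.05 kHz and 142.55 kHz both map to 5.75 kHz.

5.75 kHz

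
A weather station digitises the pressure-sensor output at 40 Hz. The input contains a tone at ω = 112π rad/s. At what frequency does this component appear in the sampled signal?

ω = 112π rad/s → f = ω/(2π) = 56 Hz.
56 Hz mod fs = 16 Hz.
16 Hz ≤ fs/2 = 20 Hz, appears at 16 Hz.

16 Hz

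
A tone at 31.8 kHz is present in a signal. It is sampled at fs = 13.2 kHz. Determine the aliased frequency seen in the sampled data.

31.8 kHz mod fs = 5.4 kHz.
5.4 kHz ≤ fs/2 = 6.6 kHz, appears at 5.4 kHz.

5.4 kHz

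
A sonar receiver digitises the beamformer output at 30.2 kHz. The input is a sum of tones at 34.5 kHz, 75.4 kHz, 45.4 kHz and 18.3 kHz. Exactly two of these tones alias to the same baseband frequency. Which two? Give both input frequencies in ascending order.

fs/2 = 15.1 kHz.
34.5 kHz mod fs = 4.3 kHz.
4.3 kHz ≤ fs/2 = 15.1 kHz, appears at 4.3 kHz.
75.4 kHz mod fs = 15 kHz.
15 kHz ≤ fs/2 = 15.1 kHz, appears at 15 kHz.
45.4 kHz mod fs = 15.2 kHz.
15.2 kHz > fs/2 = 15.1 kHz, folds to fs − 15.2 kHz = 15 kHz.
18.3 kHz > fs/2 = 15.1 kHz, folds to fs − 18.3 kHz = 11.9 kHz.
45.4 kHz and 75.4 kHz both map to 15 kHz.

45.4 kHz, 75.4 kHz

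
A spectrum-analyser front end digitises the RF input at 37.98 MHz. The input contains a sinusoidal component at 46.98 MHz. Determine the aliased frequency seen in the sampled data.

9 MHz

46.98 MHz mod fs = 9 MHz.
9 MHz ≤ fs/2 = 18.99 MHz, appears at 9 MHz.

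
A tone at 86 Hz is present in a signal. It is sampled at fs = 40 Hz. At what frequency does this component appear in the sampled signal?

86 Hz mod fs = 6 Hz.
6 Hz ≤ fs/2 = 20 Hz, appears at 6 Hz.

6 Hz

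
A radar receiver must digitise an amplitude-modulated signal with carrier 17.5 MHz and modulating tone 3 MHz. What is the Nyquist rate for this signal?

AM sidebands sit at fc ± fm = 14.5 MHz and 20.5 MHz.
Highest-frequency component: 20.5 MHz.
Nyquist rate = 2 × 20.5 MHz = 41 MHz.

41 MHz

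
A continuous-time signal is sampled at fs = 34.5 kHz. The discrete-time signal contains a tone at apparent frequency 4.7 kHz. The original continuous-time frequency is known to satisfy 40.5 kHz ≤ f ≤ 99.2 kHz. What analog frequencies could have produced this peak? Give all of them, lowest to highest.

Frequencies that alias to 4.7 kHz are k·fs ± 4.7 kHz for integer k ≥ 0.
k=0: 4.7 kHz.
k=1: 29.8 kHz, 39.2 kHz.
k=2: 64.3 kHz, 73.7 kHz.
k=3: 98.8 kHz, 108.2 kHz.
k=4: 133.3 kHz, 142.7 kHz.
Within [40.5 kHz, 99.2 kHz]: 64.3 kHz, 73.7 kHz, 98.8 kHz.

64.3 kHz, 73.7 kHz, 98.8 kHz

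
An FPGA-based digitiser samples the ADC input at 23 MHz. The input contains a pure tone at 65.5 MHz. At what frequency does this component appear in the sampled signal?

3.5 MHz

65.5 MHz mod fs = 19.5 MHz.
19.5 MHz > fs/2 = 11.5 MHz, folds to fs − 19.5 MHz = 3.5 MHz.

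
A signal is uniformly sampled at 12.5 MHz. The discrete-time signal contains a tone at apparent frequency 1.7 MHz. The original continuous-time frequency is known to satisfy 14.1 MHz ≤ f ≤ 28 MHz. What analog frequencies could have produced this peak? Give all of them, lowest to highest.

14.2 MHz, 23.3 MHz, 26.7 MHz

Frequencies that alias to 1.7 MHz are k·fs ± 1.7 MHz for integer k ≥ 0.
k=0: 1.7 MHz.
k=1: 10.8 MHz, 14.2 MHz.
k=2: 23.3 MHz, 26.7 MHz.
k=3: 35.8 MHz, 39.2 MHz.
Within [14.1 MHz, 28 MHz]: 14.2 MHz, 23.3 MHz, 26.7 MHz.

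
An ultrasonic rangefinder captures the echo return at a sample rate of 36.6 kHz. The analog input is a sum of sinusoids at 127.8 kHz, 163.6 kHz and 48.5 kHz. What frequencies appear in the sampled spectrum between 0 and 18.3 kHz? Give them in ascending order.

fs/2 = 18.3 kHz.
127.8 kHz mod fs = 18 kHz.
18 kHz ≤ fs/2 = 18.3 kHz, appears at 18 kHz.
163.6 kHz mod fs = 17.2 kHz.
17.2 kHz ≤ fs/2 = 18.3 kHz, appears at 17.2 kHz.
48.5 kHz mod fs = 11.9 kHz.
11.9 kHz ≤ fs/2 = 18.3 kHz, appears at 11.9 kHz.
Distinct values: {11.9 kHz, 17.2 kHz, 18 kHz}.

11.9 kHz, 17.2 kHz, 18 kHz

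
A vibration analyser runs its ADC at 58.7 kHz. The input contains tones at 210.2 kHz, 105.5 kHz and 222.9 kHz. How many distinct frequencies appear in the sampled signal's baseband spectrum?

fs/2 = 29.35 kHz.
210.2 kHz mod fs = 34.1 kHz.
34.1 kHz > fs/2 = 29.35 kHz, folds to fs − 34.1 kHz = 24.6 kHz.
105.5 kHz mod fs = 46.8 kHz.
46.8 kHz > fs/2 = 29.35 kHz, folds to fs − 46.8 kHz = 11.9 kHz.
222.9 kHz mod fs = 46.8 kHz.
46.8 kHz > fs/2 = 29.35 kHz, folds to fs − 46.8 kHz = 11.9 kHz.
Distinct values: {11.9 kHz, 24.6 kHz} → 2.

2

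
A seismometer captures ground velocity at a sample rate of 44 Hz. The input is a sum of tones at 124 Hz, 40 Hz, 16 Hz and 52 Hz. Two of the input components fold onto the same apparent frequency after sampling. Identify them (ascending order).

fs/2 = 22 Hz.
124 Hz mod fs = 36 Hz.
36 Hz > fs/2 = 22 Hz, folds to fs − 36 Hz = 8 Hz.
40 Hz > fs/2 = 22 Hz, folds to fs − 40 Hz = 4 Hz.
16 Hz ≤ fs/2 = 22 Hz, passes unchanged.
52 Hz mod fs = 8 Hz.
8 Hz ≤ fs/2 = 22 Hz, appears at 8 Hz.
52 Hz and 124 Hz both map to 8 Hz.

52 Hz, 124 Hz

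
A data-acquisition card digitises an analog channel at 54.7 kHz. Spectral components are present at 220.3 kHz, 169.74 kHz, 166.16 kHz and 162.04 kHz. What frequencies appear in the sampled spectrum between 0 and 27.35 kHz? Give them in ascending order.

1.5 kHz, 2.06 kHz, 5.64 kHz

fs/2 = 27.35 kHz.
220.3 kHz mod fs = 1.5 kHz.
1.5 kHz ≤ fs/2 = 27.35 kHz, appears at 1.5 kHz.
169.74 kHz mod fs = 5.64 kHz.
5.64 kHz ≤ fs/2 = 27.35 kHz, appears at 5.64 kHz.
166.16 kHz mod fs = 2.06 kHz.
2.06 kHz ≤ fs/2 = 27.35 kHz, appears at 2.06 kHz.
162.04 kHz mod fs = 52.64 kHz.
52.64 kHz > fs/2 = 27.35 kHz, folds to fs − 52.64 kHz = 2.06 kHz.
Distinct values: {1.5 kHz, 2.06 kHz, 5.64 kHz}.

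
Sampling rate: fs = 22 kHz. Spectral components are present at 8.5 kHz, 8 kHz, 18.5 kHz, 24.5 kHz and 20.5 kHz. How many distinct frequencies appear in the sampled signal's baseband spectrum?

fs/2 = 11 kHz.
8.5 kHz ≤ fs/2 = 11 kHz, passes unchanged.
8 kHz ≤ fs/2 = 11 kHz, passes unchanged.
18.5 kHz > fs/2 = 11 kHz, folds to fs − 18.5 kHz = 3.5 kHz.
24.5 kHz mod fs = 2.5 kHz.
2.5 kHz ≤ fs/2 = 11 kHz, appears at 2.5 kHz.
20.5 kHz > fs/2 = 11 kHz, folds to fs − 20.5 kHz = 1.5 kHz.
Distinct values: {1.5 kHz, 2.5 kHz, 3.5 kHz, 8 kHz, 8.5 kHz} → 5.

5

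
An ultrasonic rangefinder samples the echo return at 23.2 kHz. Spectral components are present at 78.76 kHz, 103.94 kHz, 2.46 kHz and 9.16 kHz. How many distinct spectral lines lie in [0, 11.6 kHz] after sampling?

3

fs/2 = 11.6 kHz.
78.76 kHz mod fs = 9.16 kHz.
9.16 kHz ≤ fs/2 = 11.6 kHz, appears at 9.16 kHz.
103.94 kHz mod fs = 11.14 kHz.
11.14 kHz ≤ fs/2 = 11.6 kHz, appears at 11.14 kHz.
2.46 kHz ≤ fs/2 = 11.6 kHz, passes unchanged.
9.16 kHz ≤ fs/2 = 11.6 kHz, passes unchanged.
Distinct values: {2.46 kHz, 9.16 kHz, 11.14 kHz} → 3.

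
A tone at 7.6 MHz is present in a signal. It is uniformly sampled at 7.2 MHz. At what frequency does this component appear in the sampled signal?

0.4 MHz

7.6 MHz mod fs = 0.4 MHz.
0.4 MHz ≤ fs/2 = 3.6 MHz, appears at 0.4 MHz.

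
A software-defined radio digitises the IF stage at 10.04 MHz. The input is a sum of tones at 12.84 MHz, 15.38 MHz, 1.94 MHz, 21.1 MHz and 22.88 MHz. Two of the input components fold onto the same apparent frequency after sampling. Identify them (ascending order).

12.84 MHz, 22.88 MHz

fs/2 = 5.02 MHz.
12.84 MHz mod fs = 2.8 MHz.
2.8 MHz ≤ fs/2 = 5.02 MHz, appears at 2.8 MHz.
15.38 MHz mod fs = 5.34 MHz.
5.34 MHz > fs/2 = 5.02 MHz, folds to fs − 5.34 MHz = 4.7 MHz.
1.94 MHz ≤ fs/2 = 5.02 MHz, passes unchanged.
21.1 MHz mod fs = 1.02 MHz.
1.02 MHz ≤ fs/2 = 5.02 MHz, appears at 1.02 MHz.
22.88 MHz mod fs = 2.8 MHz.
2.8 MHz ≤ fs/2 = 5.02 MHz, appears at 2.8 MHz.
12.84 MHz and 22.88 MHz both map to 2.8 MHz.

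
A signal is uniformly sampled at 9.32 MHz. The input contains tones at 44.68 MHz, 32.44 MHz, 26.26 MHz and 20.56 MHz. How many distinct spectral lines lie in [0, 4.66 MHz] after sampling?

fs/2 = 4.66 MHz.
44.68 MHz mod fs = 7.4 MHz.
7.4 MHz > fs/2 = 4.66 MHz, folds to fs − 7.4 MHz = 1.92 MHz.
32.44 MHz mod fs = 4.48 MHz.
4.48 MHz ≤ fs/2 = 4.66 MHz, appears at 4.48 MHz.
26.26 MHz mod fs = 7.62 MHz.
7.62 MHz > fs/2 = 4.66 MHz, folds to fs − 7.62 MHz = 1.7 MHz.
20.56 MHz mod fs = 1.92 MHz.
1.92 MHz ≤ fs/2 = 4.66 MHz, appears at 1.92 MHz.
Distinct values: {1.7 MHz, 1.92 MHz, 4.48 MHz} → 3.

3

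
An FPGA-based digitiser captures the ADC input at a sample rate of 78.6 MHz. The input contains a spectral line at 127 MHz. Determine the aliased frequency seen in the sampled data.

30.2 MHz

127 MHz mod fs = 48.4 MHz.
48.4 MHz > fs/2 = 39.3 MHz, folds to fs − 48.4 MHz = 30.2 MHz.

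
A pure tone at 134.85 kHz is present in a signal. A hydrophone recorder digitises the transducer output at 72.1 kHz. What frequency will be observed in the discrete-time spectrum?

9.35 kHz

134.85 kHz mod fs = 62.75 kHz.
62.75 kHz > fs/2 = 36.05 kHz, folds to fs − 62.75 kHz = 9.35 kHz.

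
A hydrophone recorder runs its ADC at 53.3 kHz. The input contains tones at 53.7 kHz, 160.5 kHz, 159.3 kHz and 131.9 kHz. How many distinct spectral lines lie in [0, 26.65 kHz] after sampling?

3

fs/2 = 26.65 kHz.
53.7 kHz mod fs = 0.4 kHz.
0.4 kHz ≤ fs/2 = 26.65 kHz, appears at 0.4 kHz.
160.5 kHz mod fs = 0.6 kHz.
0.6 kHz ≤ fs/2 = 26.65 kHz, appears at 0.6 kHz.
159.3 kHz mod fs = 52.7 kHz.
52.7 kHz > fs/2 = 26.65 kHz, folds to fs − 52.7 kHz = 0.6 kHz.
131.9 kHz mod fs = 25.3 kHz.
25.3 kHz ≤ fs/2 = 26.65 kHz, appears at 25.3 kHz.
Distinct values: {0.4 kHz, 0.6 kHz, 25.3 kHz} → 3.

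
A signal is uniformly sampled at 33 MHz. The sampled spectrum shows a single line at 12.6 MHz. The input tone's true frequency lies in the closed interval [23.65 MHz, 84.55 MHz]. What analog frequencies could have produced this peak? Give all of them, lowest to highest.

Frequencies that alias to 12.6 MHz are k·fs ± 12.6 MHz for integer k ≥ 0.
k=0: 12.6 MHz.
k=1: 20.4 MHz, 45.6 MHz.
k=2: 53.4 MHz, 78.6 MHz.
k=3: 86.4 MHz, 111.6 MHz.
Within [23.65 MHz, 84.55 MHz]: 45.6 MHz, 53.4 MHz, 78.6 MHz.

45.6 MHz, 53.4 MHz, 78.6 MHz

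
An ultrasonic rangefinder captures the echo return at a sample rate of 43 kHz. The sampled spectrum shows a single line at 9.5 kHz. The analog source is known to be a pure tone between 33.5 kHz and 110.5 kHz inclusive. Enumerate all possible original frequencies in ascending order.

Frequencies that alias to 9.5 kHz are k·fs ± 9.5 kHz for integer k ≥ 0.
k=0: 9.5 kHz.
k=1: 33.5 kHz, 52.5 kHz.
k=2: 76.5 kHz, 95.5 kHz.
k=3: 119.5 kHz, 138.5 kHz.
Within [33.5 kHz, 110.5 kHz]: 33.5 kHz, 52.5 kHz, 76.5 kHz, 95.5 kHz.

33.5 kHz, 52.5 kHz, 76.5 kHz, 95.5 kHz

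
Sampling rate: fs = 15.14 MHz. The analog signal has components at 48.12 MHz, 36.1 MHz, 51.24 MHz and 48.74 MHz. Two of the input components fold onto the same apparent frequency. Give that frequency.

5.82 MHz

fs/2 = 7.57 MHz.
48.12 MHz mod fs = 2.7 MHz.
2.7 MHz ≤ fs/2 = 7.57 MHz, appears at 2.7 MHz.
36.1 MHz mod fs = 5.82 MHz.
5.82 MHz ≤ fs/2 = 7.57 MHz, appears at 5.82 MHz.
51.24 MHz mod fs = 5.82 MHz.
5.82 MHz ≤ fs/2 = 7.57 MHz, appears at 5.82 MHz.
48.74 MHz mod fs = 3.32 MHz.
3.32 MHz ≤ fs/2 = 7.57 MHz, appears at 3.32 MHz.
36.1 MHz and 51.24 MHz both map to 5.82 MHz.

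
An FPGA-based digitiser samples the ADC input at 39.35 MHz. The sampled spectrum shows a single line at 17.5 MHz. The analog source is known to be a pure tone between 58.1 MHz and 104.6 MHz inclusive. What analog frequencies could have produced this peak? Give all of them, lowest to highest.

61.2 MHz, 96.2 MHz, 100.55 MHz

Frequencies that alias to 17.5 MHz are k·fs ± 17.5 MHz for integer k ≥ 0.
k=0: 17.5 MHz.
k=1: 21.85 MHz, 56.85 MHz.
k=2: 61.2 MHz, 96.2 MHz.
k=3: 100.55 MHz, 135.55 MHz.
k=4: 139.9 MHz, 174.9 MHz.
Within [58.1 MHz, 104.6 MHz]: 61.2 MHz, 96.2 MHz, 100.55 MHz.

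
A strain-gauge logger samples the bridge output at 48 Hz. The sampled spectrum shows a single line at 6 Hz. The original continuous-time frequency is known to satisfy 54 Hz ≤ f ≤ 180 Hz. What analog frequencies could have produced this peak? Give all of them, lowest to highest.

54 Hz, 90 Hz, 102 Hz, 138 Hz, 150 Hz

Frequencies that alias to 6 Hz are k·fs ± 6 Hz for integer k ≥ 0.
k=0: 6 Hz.
k=1: 42 Hz, 54 Hz.
k=2: 90 Hz, 102 Hz.
k=3: 138 Hz, 150 Hz.
k=4: 186 Hz, 198 Hz.
Within [54 Hz, 180 Hz]: 54 Hz, 90 Hz, 102 Hz, 138 Hz, 150 Hz.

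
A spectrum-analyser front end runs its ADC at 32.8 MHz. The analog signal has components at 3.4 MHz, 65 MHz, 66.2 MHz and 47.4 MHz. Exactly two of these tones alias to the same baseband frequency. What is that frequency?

fs/2 = 16.4 MHz.
3.4 MHz ≤ fs/2 = 16.4 MHz, passes unchanged.
65 MHz mod fs = 32.2 MHz.
32.2 MHz > fs/2 = 16.4 MHz, folds to fs − 32.2 MHz = 0.6 MHz.
66.2 MHz mod fs = 0.6 MHz.
0.6 MHz ≤ fs/2 = 16.4 MHz, appears at 0.6 MHz.
47.4 MHz mod fs = 14.6 MHz.
14.6 MHz ≤ fs/2 = 16.4 MHz, appears at 14.6 MHz.
65 MHz and 66.2 MHz both map to 0.6 MHz.

0.6 MHz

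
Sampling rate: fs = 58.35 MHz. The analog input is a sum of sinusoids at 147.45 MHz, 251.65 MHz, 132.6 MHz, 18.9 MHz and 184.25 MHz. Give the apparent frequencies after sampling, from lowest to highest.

fs/2 = 29.175 MHz.
147.45 MHz mod fs = 30.75 MHz.
30.75 MHz > fs/2 = 29.175 MHz, folds to fs − 30.75 MHz = 27.6 MHz.
251.65 MHz mod fs = 18.25 MHz.
18.25 MHz ≤ fs/2 = 29.175 MHz, appears at 18.25 MHz.
132.6 MHz mod fs = 15.9 MHz.
15.9 MHz ≤ fs/2 = 29.175 MHz, appears at 15.9 MHz.
18.9 MHz ≤ fs/2 = 29.175 MHz, passes unchanged.
184.25 MHz mod fs = 9.2 MHz.
9.2 MHz ≤ fs/2 = 29.175 MHz, appears at 9.2 MHz.
Distinct values: {9.2 MHz, 15.9 MHz, 18.25 MHz, 18.9 MHz, 27.6 MHz}.

9.2 MHz, 15.9 MHz, 18.25 MHz, 18.9 MHz, 27.6 MHz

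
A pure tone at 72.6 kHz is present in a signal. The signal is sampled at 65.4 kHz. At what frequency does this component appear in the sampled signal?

72.6 kHz mod fs = 7.2 kHz.
7.2 kHz ≤ fs/2 = 32.7 kHz, appears at 7.2 kHz.

7.2 kHz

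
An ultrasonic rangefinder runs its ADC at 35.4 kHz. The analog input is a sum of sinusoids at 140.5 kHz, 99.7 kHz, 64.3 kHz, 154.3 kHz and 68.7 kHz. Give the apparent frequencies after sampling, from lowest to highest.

fs/2 = 17.7 kHz.
140.5 kHz mod fs = 34.3 kHz.
34.3 kHz > fs/2 = 17.7 kHz, folds to fs − 34.3 kHz = 1.1 kHz.
99.7 kHz mod fs = 28.9 kHz.
28.9 kHz > fs/2 = 17.7 kHz, folds to fs − 28.9 kHz = 6.5 kHz.
64.3 kHz mod fs = 28.9 kHz.
28.9 kHz > fs/2 = 17.7 kHz, folds to fs − 28.9 kHz = 6.5 kHz.
154.3 kHz mod fs = 12.7 kHz.
12.7 kHz ≤ fs/2 = 17.7 kHz, appears at 12.7 kHz.
68.7 kHz mod fs = 33.3 kHz.
33.3 kHz > fs/2 = 17.7 kHz, folds to fs − 33.3 kHz = 2.1 kHz.
Distinct values: {1.1 kHz, 2.1 kHz, 6.5 kHz, 12.7 kHz}.

1.1 kHz, 2.1 kHz, 6.5 kHz, 12.7 kHz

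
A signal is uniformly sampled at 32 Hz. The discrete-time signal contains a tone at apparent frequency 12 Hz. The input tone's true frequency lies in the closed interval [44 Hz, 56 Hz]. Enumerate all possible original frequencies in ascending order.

Frequencies that alias to 12 Hz are k·fs ± 12 Hz for integer k ≥ 0.
k=0: 12 Hz.
k=1: 20 Hz, 44 Hz.
k=2: 52 Hz, 76 Hz.
k=3: 84 Hz, 108 Hz.
Within [44 Hz, 56 Hz]: 44 Hz, 52 Hz.

44 Hz, 52 Hz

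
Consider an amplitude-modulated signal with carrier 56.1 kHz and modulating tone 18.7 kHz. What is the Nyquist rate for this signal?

AM sidebands sit at fc ± fm = 37.4 kHz and 74.8 kHz.
Highest-frequency component: 74.8 kHz.
Nyquist rate = 2 × 74.8 kHz = 149.6 kHz.

149.6 kHz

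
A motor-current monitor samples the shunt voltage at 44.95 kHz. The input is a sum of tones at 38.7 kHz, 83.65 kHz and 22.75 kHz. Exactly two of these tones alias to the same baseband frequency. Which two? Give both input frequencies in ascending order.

fs/2 = 22.475 kHz.
38.7 kHz > fs/2 = 22.475 kHz, folds to fs − 38.7 kHz = 6.25 kHz.
83.65 kHz mod fs = 38.7 kHz.
38.7 kHz > fs/2 = 22.475 kHz, folds to fs − 38.7 kHz = 6.25 kHz.
22.75 kHz > fs/2 = 22.475 kHz, folds to fs − 22.75 kHz = 22.2 kHz.
38.7 kHz and 83.65 kHz both map to 6.25 kHz.

38.7 kHz, 83.65 kHz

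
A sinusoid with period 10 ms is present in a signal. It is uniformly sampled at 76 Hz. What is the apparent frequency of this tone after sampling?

24 Hz

T = 10 ms → f = 1/T = 100 Hz.
100 Hz mod fs = 24 Hz.
24 Hz ≤ fs/2 = 38 Hz, appears at 24 Hz.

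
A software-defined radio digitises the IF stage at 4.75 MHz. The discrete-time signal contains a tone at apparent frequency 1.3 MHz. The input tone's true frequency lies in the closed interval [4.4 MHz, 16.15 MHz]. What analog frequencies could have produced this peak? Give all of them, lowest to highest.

6.05 MHz, 8.2 MHz, 10.8 MHz, 12.95 MHz, 15.55 MHz

Frequencies that alias to 1.3 MHz are k·fs ± 1.3 MHz for integer k ≥ 0.
k=0: 1.3 MHz.
k=1: 3.45 MHz, 6.05 MHz.
k=2: 8.2 MHz, 10.8 MHz.
k=3: 12.95 MHz, 15.55 MHz.
k=4: 17.7 MHz, 20.3 MHz.
Within [4.4 MHz, 16.15 MHz]: 6.05 MHz, 8.2 MHz, 10.8 MHz, 12.95 MHz, 15.55 MHz.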